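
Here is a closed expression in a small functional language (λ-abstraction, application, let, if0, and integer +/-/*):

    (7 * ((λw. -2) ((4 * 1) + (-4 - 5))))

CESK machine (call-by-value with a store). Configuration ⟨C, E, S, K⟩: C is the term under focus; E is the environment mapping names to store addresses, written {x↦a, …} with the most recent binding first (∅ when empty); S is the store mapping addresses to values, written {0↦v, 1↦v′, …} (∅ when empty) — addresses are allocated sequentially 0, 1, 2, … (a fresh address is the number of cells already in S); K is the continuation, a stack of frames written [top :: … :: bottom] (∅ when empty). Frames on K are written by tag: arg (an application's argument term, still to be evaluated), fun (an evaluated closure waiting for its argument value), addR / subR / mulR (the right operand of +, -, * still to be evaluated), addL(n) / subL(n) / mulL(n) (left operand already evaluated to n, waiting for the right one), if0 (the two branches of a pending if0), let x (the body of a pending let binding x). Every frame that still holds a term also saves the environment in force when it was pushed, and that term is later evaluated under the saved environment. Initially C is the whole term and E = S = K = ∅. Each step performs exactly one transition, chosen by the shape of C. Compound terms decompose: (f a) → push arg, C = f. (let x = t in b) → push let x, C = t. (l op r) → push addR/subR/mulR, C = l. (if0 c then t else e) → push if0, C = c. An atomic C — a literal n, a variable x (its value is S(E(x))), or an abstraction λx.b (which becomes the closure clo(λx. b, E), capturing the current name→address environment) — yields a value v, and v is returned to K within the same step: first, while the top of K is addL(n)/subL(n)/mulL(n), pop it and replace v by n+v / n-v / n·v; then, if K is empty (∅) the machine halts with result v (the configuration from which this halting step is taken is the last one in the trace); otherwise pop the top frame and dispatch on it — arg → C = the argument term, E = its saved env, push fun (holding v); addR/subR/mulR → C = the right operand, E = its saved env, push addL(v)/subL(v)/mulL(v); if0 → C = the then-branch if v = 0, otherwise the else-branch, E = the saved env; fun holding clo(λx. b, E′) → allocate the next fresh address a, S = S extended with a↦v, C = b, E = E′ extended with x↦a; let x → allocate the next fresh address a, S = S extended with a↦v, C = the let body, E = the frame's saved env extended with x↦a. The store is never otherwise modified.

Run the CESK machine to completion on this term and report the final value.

Answer: -14

Derivation:
0. <C=(7 * ((λw. -2) ((4 * 1) + (-4 - 5)))), E=∅, S=∅, K=∅>
1. <C=7, E=∅, S=∅, K=[mulR]>
2. <C=((λw. -2) ((4 * 1) + (-4 - 5))), E=∅, S=∅, K=[mulL(7)]>
3. <C=(λw. -2), E=∅, S=∅, K=[arg :: mulL(7)]>
4. <C=((4 * 1) + (-4 - 5)), E=∅, S=∅, K=[fun :: mulL(7)]>
5. <C=(4 * 1), E=∅, S=∅, K=[addR :: fun :: mulL(7)]>
6. <C=4, E=∅, S=∅, K=[mulR :: addR :: fun :: mulL(7)]>
7. <C=1, E=∅, S=∅, K=[mulL(4) :: addR :: fun :: mulL(7)]>
8. <C=(-4 - 5), E=∅, S=∅, K=[addL(4) :: fun :: mulL(7)]>
9. <C=-4, E=∅, S=∅, K=[subR :: addL(4) :: fun :: mulL(7)]>
10. <C=5, E=∅, S=∅, K=[subL(-4) :: addL(4) :: fun :: mulL(7)]>
11. <C=-2, E={w↦0}, S={0↦-5}, K=[mulL(7)]>
→ final value -14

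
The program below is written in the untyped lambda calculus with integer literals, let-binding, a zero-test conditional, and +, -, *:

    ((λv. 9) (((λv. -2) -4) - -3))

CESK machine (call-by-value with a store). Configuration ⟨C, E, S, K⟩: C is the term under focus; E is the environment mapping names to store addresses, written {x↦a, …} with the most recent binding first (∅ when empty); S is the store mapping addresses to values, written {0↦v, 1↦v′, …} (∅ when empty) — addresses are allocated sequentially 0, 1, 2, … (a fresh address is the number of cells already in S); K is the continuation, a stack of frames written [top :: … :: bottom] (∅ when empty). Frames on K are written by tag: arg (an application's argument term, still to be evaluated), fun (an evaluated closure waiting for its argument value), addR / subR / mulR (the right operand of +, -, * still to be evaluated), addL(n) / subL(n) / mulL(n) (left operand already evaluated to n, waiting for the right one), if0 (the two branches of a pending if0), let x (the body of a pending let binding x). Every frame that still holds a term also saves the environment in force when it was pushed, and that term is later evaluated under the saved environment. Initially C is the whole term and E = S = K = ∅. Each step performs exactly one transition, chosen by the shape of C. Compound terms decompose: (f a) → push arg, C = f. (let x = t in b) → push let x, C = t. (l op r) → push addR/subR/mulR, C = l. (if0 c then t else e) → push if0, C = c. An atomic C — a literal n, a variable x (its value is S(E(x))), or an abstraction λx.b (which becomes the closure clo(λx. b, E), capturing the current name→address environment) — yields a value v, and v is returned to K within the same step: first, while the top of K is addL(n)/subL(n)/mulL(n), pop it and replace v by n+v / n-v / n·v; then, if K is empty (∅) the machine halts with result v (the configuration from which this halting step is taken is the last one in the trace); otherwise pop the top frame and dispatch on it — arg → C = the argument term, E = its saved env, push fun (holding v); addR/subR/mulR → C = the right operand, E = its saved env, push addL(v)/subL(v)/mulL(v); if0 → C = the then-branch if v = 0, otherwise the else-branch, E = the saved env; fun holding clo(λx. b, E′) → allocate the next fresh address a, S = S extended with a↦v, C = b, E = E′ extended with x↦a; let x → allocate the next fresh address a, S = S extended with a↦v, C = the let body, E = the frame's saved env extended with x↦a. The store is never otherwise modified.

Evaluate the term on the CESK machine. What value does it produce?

0. <C=((λv. 9) (((λv. -2) -4) - -3)), E=∅, S=∅, K=∅>
1. <C=(λv. 9), E=∅, S=∅, K=[arg]>
2. <C=(((λv. -2) -4) - -3), E=∅, S=∅, K=[fun]>
3. <C=((λv. -2) -4), E=∅, S=∅, K=[subR :: fun]>
4. <C=(λv. -2), E=∅, S=∅, K=[arg :: subR :: fun]>
5. <C=-4, E=∅, S=∅, K=[fun :: subR :: fun]>
6. <C=-2, E={v↦0}, S={0↦-4}, K=[subR :: fun]>
7. <C=-3, E=∅, S={0↦-4}, K=[subL(-2) :: fun]>
8. <C=9, E={v↦1}, S={0↦-4, 1↦1}, K=∅>
→ final value 9

Answer: 9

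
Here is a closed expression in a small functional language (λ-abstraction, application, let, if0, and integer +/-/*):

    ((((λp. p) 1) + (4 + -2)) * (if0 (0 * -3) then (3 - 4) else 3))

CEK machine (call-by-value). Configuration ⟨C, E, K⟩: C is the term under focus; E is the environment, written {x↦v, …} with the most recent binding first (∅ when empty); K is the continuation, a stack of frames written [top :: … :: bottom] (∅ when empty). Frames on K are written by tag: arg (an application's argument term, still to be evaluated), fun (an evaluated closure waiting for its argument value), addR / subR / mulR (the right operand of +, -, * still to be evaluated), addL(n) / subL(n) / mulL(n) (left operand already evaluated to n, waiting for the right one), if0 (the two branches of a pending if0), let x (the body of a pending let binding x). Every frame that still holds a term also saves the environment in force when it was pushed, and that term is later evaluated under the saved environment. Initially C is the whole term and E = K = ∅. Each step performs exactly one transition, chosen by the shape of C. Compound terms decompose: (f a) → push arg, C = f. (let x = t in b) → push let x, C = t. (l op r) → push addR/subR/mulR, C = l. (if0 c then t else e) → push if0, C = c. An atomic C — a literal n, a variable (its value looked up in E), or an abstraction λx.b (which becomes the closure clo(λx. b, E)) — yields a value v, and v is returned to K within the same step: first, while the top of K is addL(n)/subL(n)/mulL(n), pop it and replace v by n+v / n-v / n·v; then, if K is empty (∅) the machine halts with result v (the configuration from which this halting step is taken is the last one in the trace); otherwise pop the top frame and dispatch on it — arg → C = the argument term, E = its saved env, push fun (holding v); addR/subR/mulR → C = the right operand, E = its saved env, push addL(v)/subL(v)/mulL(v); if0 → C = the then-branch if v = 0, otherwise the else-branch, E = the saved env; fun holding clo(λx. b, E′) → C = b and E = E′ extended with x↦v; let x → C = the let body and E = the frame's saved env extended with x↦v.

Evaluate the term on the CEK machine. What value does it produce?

Answer: -3

Execution trace:
[0] <C=((((λp. p) 1) + (4 + -2)) * (if0 (0 * -3) then (3 - 4) else 3)), E=∅, K=∅>
[1] <C=(((λp. p) 1) + (4 + -2)), E=∅, K=[mulR]>
[2] <C=((λp. p) 1), E=∅, K=[addR :: mulR]>
[3] <C=(λp. p), E=∅, K=[arg :: addR :: mulR]>
[4] <C=1, E=∅, K=[fun :: addR :: mulR]>
[5] <C=p, E={p↦1}, K=[addR :: mulR]>
[6] <C=(4 + -2), E=∅, K=[addL(1) :: mulR]>
[7] <C=4, E=∅, K=[addR :: addL(1) :: mulR]>
[8] <C=-2, E=∅, K=[addL(4) :: addL(1) :: mulR]>
[9] <C=(if0 (0 * -3) then (3 - 4) else 3), E=∅, K=[mulL(3)]>
[10] <C=(0 * -3), E=∅, K=[if0 :: mulL(3)]>
[11] <C=0, E=∅, K=[mulR :: if0 :: mulL(3)]>
[12] <C=-3, E=∅, K=[mulL(0) :: if0 :: mulL(3)]>
[13] <C=(3 - 4), E=∅, K=[mulL(3)]>
[14] <C=3, E=∅, K=[subR :: mulL(3)]>
[15] <C=4, E=∅, K=[subL(3) :: mulL(3)]>
→ final value -3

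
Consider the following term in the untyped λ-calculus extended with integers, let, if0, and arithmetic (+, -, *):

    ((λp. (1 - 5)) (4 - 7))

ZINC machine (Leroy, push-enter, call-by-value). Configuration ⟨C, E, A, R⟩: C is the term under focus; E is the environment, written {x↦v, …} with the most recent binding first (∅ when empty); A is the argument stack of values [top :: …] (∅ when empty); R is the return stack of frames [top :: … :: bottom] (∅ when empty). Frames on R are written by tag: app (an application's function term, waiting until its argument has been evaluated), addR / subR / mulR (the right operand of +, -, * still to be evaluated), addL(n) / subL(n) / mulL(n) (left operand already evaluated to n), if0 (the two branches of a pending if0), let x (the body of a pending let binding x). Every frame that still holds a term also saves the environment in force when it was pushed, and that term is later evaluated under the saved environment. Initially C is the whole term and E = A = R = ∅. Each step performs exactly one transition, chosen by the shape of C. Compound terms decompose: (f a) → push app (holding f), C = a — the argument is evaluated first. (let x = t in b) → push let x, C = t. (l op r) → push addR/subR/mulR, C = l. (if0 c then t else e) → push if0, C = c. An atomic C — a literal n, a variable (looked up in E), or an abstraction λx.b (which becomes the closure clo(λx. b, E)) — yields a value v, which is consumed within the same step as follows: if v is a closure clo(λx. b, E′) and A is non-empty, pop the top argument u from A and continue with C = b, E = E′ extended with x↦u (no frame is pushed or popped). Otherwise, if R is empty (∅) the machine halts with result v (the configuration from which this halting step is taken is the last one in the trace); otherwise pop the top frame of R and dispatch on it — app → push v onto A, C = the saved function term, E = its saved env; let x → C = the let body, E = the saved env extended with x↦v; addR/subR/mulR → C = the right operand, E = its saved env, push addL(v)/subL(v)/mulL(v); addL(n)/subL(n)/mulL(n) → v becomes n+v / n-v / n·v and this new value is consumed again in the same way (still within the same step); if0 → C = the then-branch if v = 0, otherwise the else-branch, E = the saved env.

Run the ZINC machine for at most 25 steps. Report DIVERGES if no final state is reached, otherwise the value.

[0] <C=((λp. (1 - 5)) (4 - 7)), E=∅, A=∅, R=∅>
[1] <C=(4 - 7), E=∅, A=∅, R=[app]>
[2] <C=4, E=∅, A=∅, R=[subR :: app]>
[3] <C=7, E=∅, A=∅, R=[subL(4) :: app]>
[4] <C=(λp. (1 - 5)), E=∅, A=[-3], R=∅>
[5] <C=(1 - 5), E={p↦-3}, A=∅, R=∅>
[6] <C=1, E={p↦-3}, A=∅, R=[subR]>
[7] <C=5, E={p↦-3}, A=∅, R=[subL(1)]>
→ final value -4

Answer: -4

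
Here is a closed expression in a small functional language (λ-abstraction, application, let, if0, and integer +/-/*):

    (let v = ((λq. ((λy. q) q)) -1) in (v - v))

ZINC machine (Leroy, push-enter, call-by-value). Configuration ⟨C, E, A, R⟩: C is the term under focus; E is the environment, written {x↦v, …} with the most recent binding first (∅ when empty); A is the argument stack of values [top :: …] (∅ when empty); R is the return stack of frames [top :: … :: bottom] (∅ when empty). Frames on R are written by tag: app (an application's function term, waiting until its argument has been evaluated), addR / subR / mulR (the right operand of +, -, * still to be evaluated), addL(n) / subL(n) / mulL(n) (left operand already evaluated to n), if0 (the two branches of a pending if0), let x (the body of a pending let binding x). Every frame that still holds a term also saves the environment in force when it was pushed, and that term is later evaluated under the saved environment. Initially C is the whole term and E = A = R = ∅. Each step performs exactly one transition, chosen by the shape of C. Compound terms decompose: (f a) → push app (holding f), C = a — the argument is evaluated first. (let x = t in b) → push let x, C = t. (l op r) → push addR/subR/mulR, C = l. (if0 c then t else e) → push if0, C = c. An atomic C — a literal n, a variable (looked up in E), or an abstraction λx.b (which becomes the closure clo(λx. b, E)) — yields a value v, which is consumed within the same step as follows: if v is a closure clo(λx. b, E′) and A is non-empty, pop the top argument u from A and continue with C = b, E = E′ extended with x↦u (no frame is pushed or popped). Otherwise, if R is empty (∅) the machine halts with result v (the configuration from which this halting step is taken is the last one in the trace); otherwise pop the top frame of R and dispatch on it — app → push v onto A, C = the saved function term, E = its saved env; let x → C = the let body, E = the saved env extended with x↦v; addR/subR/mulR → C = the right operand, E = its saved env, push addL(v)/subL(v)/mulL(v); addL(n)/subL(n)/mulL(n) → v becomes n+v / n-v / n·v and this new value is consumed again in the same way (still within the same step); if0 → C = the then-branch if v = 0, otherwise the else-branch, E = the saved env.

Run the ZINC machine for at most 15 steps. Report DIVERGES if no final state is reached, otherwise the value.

Answer: 0

Execution trace:
[0] [C=(let v = ((λq. ((λy. q) q)) -1) in (v - v)) | E=∅ | A=∅ | R=∅]
[1] [C=((λq. ((λy. q) q)) -1) | E=∅ | A=∅ | R=[let v]]
[2] [C=-1 | E=∅ | A=∅ | R=[app :: let v]]
[3] [C=(λq. ((λy. q) q)) | E=∅ | A=[-1] | R=[let v]]
[4] [C=((λy. q) q) | E={q↦-1} | A=∅ | R=[let v]]
[5] [C=q | E={q↦-1} | A=∅ | R=[app :: let v]]
[6] [C=(λy. q) | E={q↦-1} | A=[-1] | R=[let v]]
[7] [C=q | E={y↦-1, q↦-1} | A=∅ | R=[let v]]
[8] [C=(v - v) | E={v↦-1} | A=∅ | R=∅]
[9] [C=v | E={v↦-1} | A=∅ | R=[subR]]
[10] [C=v | E={v↦-1} | A=∅ | R=[subL(-1)]]
→ final value 0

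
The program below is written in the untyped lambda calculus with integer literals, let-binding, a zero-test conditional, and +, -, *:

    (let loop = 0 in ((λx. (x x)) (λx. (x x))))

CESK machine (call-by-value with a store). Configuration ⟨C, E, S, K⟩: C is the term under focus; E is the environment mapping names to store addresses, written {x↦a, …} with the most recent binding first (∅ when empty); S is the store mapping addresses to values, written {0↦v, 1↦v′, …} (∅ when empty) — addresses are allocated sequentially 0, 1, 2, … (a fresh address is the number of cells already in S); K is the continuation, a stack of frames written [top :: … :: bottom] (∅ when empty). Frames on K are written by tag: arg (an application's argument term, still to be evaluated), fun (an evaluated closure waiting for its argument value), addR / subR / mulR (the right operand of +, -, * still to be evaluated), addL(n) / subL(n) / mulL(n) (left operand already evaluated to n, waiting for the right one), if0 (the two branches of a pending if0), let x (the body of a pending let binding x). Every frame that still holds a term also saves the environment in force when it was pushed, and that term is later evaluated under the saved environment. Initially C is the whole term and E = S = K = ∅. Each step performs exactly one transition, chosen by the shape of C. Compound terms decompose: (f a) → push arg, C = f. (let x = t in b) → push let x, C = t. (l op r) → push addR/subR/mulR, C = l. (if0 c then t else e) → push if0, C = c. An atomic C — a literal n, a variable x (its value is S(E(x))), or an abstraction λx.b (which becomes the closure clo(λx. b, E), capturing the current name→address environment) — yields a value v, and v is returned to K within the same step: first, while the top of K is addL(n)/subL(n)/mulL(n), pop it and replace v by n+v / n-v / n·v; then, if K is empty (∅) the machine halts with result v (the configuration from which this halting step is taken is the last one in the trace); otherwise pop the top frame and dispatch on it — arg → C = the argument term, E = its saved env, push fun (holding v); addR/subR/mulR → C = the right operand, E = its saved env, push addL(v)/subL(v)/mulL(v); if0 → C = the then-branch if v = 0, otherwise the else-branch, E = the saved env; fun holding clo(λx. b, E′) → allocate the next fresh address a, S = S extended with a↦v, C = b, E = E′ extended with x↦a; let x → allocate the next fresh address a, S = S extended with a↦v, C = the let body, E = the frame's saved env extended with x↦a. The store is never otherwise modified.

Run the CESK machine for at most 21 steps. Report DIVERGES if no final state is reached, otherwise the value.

Answer: DIVERGES (no final state within 21 steps)

Machine steps:
0. ⟨C=(let loop = 0 in ((λx. (x x)) (λx. (x x)))); E=∅; S=∅; K=∅⟩
1. ⟨C=0; E=∅; S=∅; K=[let loop]⟩
2. ⟨C=((λx. (x x)) (λx. (x x))); E={loop↦0}; S={0↦0}; K=∅⟩
3. ⟨C=(λx. (x x)); E={loop↦0}; S={0↦0}; K=[arg]⟩
4. ⟨C=(λx. (x x)); E={loop↦0}; S={0↦0}; K=[fun]⟩
5. ⟨C=(x x); E={x↦1, loop↦0}; S={0↦0, 1↦clo(λx. (x x), {loop↦0})}; K=∅⟩
6. ⟨C=x; E={x↦1, loop↦0}; S={0↦0, 1↦clo(λx. (x x), {loop↦0})}; K=[arg]⟩
7. ⟨C=x; E={x↦1, loop↦0}; S={0↦0, 1↦clo(λx. (x x), {loop↦0})}; K=[fun]⟩
8. ⟨C=(x x); E={x↦2, loop↦0}; S={0↦0, 1↦clo(λx. (x x), {loop↦0}), 2↦clo(λx. (x x), {loop↦0})}; K=∅⟩
9. ⟨C=x; E={x↦2, loop↦0}; S={0↦0, 1↦clo(λx. (x x), {loop↦0}), 2↦clo(λx. (x x), {loop↦0})}; K=[arg]⟩
10. ⟨C=x; E={x↦2, loop↦0}; S={0↦0, 1↦clo(λx. (x x), {loop↦0}), 2↦clo(λx. (x x), {loop↦0})}; K=[fun]⟩
11. ⟨C=(x x); E={x↦3, loop↦0}; S={0↦0, 1↦clo(λx. (x x), {loop↦0}), 2↦clo(λx. (x x), {loop↦0}), 3↦clo(λx. (x x), {loop↦0})}; K=∅⟩
12. ⟨C=x; E={x↦3, loop↦0}; S={0↦0, 1↦clo(λx. (x x), {loop↦0}), 2↦clo(λx. (x x), {loop↦0}), 3↦clo(λx. (x x), {loop↦0})}; K=[arg]⟩
13. ⟨C=x; E={x↦3, loop↦0}; S={0↦0, 1↦clo(λx. (x x), {loop↦0}), 2↦clo(λx. (x x), {loop↦0}), 3↦clo(λx. (x x), {loop↦0})}; K=[fun]⟩
14. ⟨C=(x x); E={x↦4, loop↦0}; S={0↦0, 1↦clo(λx. (x x), {loop↦0}), 2↦clo(λx. (x x), {loop↦0}), 3↦clo(λx. (x x), {loop↦0}), 4↦clo(λx. (x x), {loop↦0})}; K=∅⟩
15. ⟨C=x; E={x↦4, loop↦0}; S={0↦0, 1↦clo(λx. (x x), {loop↦0}), 2↦clo(λx. (x x), {loop↦0}), 3↦clo(λx. (x x), {loop↦0}), 4↦clo(λx. (x x), {loop↦0})}; K=[arg]⟩
16. ⟨C=x; E={x↦4, loop↦0}; S={0↦0, 1↦clo(λx. (x x), {loop↦0}), 2↦clo(λx. (x x), {loop↦0}), 3↦clo(λx. (x x), {loop↦0}), 4↦clo(λx. (x x), {loop↦0})}; K=[fun]⟩
17. ⟨C=(x x); E={x↦5, loop↦0}; S={0↦0, 1↦clo(λx. (x x), {loop↦0}), 2↦clo(λx. (x x), {loop↦0}), 3↦clo(λx. (x x), {loop↦0}), 4↦clo(λx. (x x), {loop↦0}), 5↦clo(λx. (x x), {loop↦0})}; K=∅⟩
18. ⟨C=x; E={x↦5, loop↦0}; S={0↦0, 1↦clo(λx. (x x), {loop↦0}), 2↦clo(λx. (x x), {loop↦0}), 3↦clo(λx. (x x), {loop↦0}), 4↦clo(λx. (x x), {loop↦0}), 5↦clo(λx. (x x), {loop↦0})}; K=[arg]⟩
19. ⟨C=x; E={x↦5, loop↦0}; S={0↦0, 1↦clo(λx. (x x), {loop↦0}), 2↦clo(λx. (x x), {loop↦0}), 3↦clo(λx. (x x), {loop↦0}), 4↦clo(λx. (x x), {loop↦0}), 5↦clo(λx. (x x), {loop↦0})}; K=[fun]⟩
20. ⟨C=(x x); E={x↦6, loop↦0}; S={0↦0, 1↦clo(λx. (x x), {loop↦0}), 2↦clo(λx. (x x), {loop↦0}), 3↦clo(λx. (x x), {loop↦0}), 4↦clo(λx. (x x), {loop↦0}), 5↦clo(λx. (x x), {loop↦0}), 6↦clo(λx. (x x), {loop↦0})}; K=∅⟩
21. ⟨C=x; E={x↦6, loop↦0}; S={0↦0, 1↦clo(λx. (x x), {loop↦0}), 2↦clo(λx. (x x), {loop↦0}), 3↦clo(λx. (x x), {loop↦0}), 4↦clo(λx. (x x), {loop↦0}), 5↦clo(λx. (x x), {loop↦0}), 6↦clo(λx. (x x), {loop↦0})}; K=[arg]⟩
→ 21 transitions taken and the configuration is still not final: no result within 21 steps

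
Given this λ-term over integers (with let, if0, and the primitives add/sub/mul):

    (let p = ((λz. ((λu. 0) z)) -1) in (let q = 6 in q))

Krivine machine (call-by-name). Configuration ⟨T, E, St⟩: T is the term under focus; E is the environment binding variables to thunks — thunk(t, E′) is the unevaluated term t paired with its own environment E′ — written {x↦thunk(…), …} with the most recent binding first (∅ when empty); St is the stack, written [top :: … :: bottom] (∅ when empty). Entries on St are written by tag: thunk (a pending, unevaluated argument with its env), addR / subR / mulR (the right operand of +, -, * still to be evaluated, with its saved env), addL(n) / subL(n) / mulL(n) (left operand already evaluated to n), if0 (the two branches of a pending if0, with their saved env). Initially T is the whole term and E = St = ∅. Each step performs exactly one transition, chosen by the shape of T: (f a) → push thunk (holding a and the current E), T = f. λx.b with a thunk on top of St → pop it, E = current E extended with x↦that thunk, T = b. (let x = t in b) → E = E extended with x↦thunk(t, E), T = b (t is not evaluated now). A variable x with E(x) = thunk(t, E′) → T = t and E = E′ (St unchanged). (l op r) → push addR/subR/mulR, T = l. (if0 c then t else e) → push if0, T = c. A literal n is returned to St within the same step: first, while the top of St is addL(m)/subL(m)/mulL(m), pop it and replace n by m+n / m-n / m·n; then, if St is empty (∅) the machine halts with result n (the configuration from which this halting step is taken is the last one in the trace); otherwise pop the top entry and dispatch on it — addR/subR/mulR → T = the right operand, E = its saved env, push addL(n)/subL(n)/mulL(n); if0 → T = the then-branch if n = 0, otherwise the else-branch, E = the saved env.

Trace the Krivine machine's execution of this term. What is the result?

Answer: 6

Machine steps:
0. <T=(let p = ((λz. ((λu. 0) z)) -1) in (let q = 6 in q)), E=∅, St=∅>
1. <T=(let q = 6 in q), E={p↦thunk(((λz. ((λu. 0) z)) -1), ∅)}, St=∅>
2. <T=q, E={q↦thunk(6, {p↦thunk(((λz. ((λu. 0) z)) -1), ∅)}), p↦thunk(((λz. ((λu. 0) z)) -1), ∅)}, St=∅>
3. <T=6, E={p↦thunk(((λz. ((λu. 0) z)) -1), ∅)}, St=∅>
→ final value 6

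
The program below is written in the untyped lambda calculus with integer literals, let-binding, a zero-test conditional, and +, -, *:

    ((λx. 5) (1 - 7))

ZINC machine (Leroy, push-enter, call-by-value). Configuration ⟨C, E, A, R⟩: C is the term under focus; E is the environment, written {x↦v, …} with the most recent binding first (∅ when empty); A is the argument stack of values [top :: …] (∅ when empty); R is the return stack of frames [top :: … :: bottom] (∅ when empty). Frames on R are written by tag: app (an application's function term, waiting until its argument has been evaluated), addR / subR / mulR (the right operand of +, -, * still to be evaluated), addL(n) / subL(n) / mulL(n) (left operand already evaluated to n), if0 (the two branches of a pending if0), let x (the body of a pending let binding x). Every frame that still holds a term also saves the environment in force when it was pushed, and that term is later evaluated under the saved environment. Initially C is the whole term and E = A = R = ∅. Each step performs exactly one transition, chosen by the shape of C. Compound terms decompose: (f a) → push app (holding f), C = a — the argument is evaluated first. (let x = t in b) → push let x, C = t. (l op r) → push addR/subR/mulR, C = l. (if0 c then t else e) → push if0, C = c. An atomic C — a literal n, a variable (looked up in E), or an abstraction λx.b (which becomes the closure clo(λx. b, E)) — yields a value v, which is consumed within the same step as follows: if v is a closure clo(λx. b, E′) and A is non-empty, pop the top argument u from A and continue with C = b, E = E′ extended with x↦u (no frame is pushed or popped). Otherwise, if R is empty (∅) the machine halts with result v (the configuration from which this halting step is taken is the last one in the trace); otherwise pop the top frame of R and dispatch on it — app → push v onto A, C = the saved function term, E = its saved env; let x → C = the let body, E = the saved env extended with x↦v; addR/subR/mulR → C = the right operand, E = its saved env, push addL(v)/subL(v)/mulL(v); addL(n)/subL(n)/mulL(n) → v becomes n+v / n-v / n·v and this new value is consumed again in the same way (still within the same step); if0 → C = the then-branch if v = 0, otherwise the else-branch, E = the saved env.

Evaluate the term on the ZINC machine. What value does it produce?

t=0: ⟨C=((λx. 5) (1 - 7)); E=∅; A=∅; R=∅⟩
t=1: ⟨C=(1 - 7); E=∅; A=∅; R=[app]⟩
t=2: ⟨C=1; E=∅; A=∅; R=[subR :: app]⟩
t=3: ⟨C=7; E=∅; A=∅; R=[subL(1) :: app]⟩
t=4: ⟨C=(λx. 5); E=∅; A=[-6]; R=∅⟩
t=5: ⟨C=5; E={x↦-6}; A=∅; R=∅⟩
→ final value 5

Answer: 5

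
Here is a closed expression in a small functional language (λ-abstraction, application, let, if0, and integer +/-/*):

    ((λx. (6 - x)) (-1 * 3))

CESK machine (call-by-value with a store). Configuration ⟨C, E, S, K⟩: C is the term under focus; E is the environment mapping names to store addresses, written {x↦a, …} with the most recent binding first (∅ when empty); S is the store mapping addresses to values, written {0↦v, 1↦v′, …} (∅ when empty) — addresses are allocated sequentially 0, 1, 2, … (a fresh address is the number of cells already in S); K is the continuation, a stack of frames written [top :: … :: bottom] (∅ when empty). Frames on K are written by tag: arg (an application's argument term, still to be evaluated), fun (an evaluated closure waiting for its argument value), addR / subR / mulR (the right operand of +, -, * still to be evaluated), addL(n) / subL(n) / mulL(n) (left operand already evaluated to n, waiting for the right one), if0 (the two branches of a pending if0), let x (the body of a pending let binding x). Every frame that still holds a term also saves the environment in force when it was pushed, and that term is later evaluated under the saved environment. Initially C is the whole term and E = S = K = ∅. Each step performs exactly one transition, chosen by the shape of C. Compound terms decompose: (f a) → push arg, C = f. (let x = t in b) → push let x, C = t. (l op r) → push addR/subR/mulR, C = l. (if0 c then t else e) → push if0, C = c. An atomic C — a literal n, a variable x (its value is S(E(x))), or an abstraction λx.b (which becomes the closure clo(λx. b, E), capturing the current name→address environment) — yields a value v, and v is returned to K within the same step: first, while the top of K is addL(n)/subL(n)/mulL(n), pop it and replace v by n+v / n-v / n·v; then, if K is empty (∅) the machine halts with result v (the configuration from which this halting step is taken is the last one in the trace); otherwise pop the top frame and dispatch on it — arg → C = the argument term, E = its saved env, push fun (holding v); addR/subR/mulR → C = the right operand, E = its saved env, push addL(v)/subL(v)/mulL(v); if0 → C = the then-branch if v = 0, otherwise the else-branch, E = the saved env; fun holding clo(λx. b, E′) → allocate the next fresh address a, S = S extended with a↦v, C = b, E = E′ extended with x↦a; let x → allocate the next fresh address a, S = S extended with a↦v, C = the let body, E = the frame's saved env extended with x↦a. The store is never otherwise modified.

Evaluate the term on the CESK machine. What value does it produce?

Answer: 9

Execution trace:
step 0: <C=((λx. (6 - x)) (-1 * 3)), E=∅, S=∅, K=∅>
step 1: <C=(λx. (6 - x)), E=∅, S=∅, K=[arg]>
step 2: <C=(-1 * 3), E=∅, S=∅, K=[fun]>
step 3: <C=-1, E=∅, S=∅, K=[mulR :: fun]>
step 4: <C=3, E=∅, S=∅, K=[mulL(-1) :: fun]>
step 5: <C=(6 - x), E={x↦0}, S={0↦-3}, K=∅>
step 6: <C=6, E={x↦0}, S={0↦-3}, K=[subR]>
step 7: <C=x, E={x↦0}, S={0↦-3}, K=[subL(6)]>
→ final value 9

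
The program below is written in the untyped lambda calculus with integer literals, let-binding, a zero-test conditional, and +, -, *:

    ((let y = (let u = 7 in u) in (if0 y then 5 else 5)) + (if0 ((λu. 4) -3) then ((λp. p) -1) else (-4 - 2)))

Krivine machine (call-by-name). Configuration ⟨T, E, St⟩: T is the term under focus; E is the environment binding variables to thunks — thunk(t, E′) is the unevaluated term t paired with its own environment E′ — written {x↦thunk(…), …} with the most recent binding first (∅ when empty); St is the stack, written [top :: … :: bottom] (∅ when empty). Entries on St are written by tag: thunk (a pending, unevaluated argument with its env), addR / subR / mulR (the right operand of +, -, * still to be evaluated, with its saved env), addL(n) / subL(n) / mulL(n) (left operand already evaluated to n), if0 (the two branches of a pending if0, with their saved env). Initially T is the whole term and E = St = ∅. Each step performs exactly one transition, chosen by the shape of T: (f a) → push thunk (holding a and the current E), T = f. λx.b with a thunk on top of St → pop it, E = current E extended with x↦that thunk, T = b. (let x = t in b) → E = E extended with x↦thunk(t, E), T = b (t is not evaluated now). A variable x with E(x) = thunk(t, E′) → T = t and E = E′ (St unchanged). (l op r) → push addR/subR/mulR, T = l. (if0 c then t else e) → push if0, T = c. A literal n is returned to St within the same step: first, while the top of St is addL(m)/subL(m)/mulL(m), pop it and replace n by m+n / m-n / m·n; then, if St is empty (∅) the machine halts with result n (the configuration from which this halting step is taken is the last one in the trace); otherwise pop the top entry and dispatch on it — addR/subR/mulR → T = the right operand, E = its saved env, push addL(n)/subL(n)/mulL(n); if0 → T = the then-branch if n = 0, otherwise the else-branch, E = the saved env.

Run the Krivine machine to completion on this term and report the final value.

Answer: -1

Execution trace:
0. ⟨T=((let y = (let u = 7 in u) in (if0 y then 5 else 5)) + (if0 ((λu. 4) -3) then ((λp. p) -1) else (-4 - 2))); E=∅; St=∅⟩
1. ⟨T=(let y = (let u = 7 in u) in (if0 y then 5 else 5)); E=∅; St=[addR]⟩
2. ⟨T=(if0 y then 5 else 5); E={y↦thunk((let u = 7 in u), ∅)}; St=[addR]⟩
3. ⟨T=y; E={y↦thunk((let u = 7 in u), ∅)}; St=[if0 :: addR]⟩
4. ⟨T=(let u = 7 in u); E=∅; St=[if0 :: addR]⟩
5. ⟨T=u; E={u↦thunk(7, ∅)}; St=[if0 :: addR]⟩
6. ⟨T=7; E=∅; St=[if0 :: addR]⟩
7. ⟨T=5; E={y↦thunk((let u = 7 in u), ∅)}; St=[addR]⟩
8. ⟨T=(if0 ((λu. 4) -3) then ((λp. p) -1) else (-4 - 2)); E=∅; St=[addL(5)]⟩
9. ⟨T=((λu. 4) -3); E=∅; St=[if0 :: addL(5)]⟩
10. ⟨T=(λu. 4); E=∅; St=[thunk :: if0 :: addL(5)]⟩
11. ⟨T=4; E={u↦thunk(-3, ∅)}; St=[if0 :: addL(5)]⟩
12. ⟨T=(-4 - 2); E=∅; St=[addL(5)]⟩
13. ⟨T=-4; E=∅; St=[subR :: addL(5)]⟩
14. ⟨T=2; E=∅; St=[subL(-4) :: addL(5)]⟩
→ final value -1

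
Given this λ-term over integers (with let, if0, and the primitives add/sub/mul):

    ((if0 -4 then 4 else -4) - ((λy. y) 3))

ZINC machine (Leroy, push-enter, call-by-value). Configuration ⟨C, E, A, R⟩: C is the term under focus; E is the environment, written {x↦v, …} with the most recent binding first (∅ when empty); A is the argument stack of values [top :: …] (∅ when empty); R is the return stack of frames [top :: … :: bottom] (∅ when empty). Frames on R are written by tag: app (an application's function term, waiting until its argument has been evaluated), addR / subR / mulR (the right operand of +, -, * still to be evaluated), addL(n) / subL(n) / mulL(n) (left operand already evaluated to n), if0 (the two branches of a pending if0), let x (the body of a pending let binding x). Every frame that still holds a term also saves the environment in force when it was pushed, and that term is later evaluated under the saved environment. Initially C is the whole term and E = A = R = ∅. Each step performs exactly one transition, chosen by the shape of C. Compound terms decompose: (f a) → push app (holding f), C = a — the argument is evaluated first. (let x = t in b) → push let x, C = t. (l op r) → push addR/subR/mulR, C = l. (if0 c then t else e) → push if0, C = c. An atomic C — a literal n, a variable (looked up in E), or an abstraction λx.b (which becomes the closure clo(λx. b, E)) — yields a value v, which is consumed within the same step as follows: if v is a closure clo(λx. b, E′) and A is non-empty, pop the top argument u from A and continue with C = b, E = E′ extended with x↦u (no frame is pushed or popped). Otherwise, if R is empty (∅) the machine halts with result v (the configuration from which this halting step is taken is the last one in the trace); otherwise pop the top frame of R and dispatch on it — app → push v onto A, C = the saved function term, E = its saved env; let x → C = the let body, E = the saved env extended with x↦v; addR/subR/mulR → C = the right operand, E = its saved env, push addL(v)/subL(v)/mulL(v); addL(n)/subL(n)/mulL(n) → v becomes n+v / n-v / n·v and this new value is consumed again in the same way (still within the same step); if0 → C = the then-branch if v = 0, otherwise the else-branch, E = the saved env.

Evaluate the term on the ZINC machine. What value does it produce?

t=0: ⟨C=((if0 -4 then 4 else -4) - ((λy. y) 3)); E=∅; A=∅; R=∅⟩
t=1: ⟨C=(if0 -4 then 4 else -4); E=∅; A=∅; R=[subR]⟩
t=2: ⟨C=-4; E=∅; A=∅; R=[if0 :: subR]⟩
t=3: ⟨C=-4; E=∅; A=∅; R=[subR]⟩
t=4: ⟨C=((λy. y) 3); E=∅; A=∅; R=[subL(-4)]⟩
t=5: ⟨C=3; E=∅; A=∅; R=[app :: subL(-4)]⟩
t=6: ⟨C=(λy. y); E=∅; A=[3]; R=[subL(-4)]⟩
t=7: ⟨C=y; E={y↦3}; A=∅; R=[subL(-4)]⟩
→ final value -7

Answer: -7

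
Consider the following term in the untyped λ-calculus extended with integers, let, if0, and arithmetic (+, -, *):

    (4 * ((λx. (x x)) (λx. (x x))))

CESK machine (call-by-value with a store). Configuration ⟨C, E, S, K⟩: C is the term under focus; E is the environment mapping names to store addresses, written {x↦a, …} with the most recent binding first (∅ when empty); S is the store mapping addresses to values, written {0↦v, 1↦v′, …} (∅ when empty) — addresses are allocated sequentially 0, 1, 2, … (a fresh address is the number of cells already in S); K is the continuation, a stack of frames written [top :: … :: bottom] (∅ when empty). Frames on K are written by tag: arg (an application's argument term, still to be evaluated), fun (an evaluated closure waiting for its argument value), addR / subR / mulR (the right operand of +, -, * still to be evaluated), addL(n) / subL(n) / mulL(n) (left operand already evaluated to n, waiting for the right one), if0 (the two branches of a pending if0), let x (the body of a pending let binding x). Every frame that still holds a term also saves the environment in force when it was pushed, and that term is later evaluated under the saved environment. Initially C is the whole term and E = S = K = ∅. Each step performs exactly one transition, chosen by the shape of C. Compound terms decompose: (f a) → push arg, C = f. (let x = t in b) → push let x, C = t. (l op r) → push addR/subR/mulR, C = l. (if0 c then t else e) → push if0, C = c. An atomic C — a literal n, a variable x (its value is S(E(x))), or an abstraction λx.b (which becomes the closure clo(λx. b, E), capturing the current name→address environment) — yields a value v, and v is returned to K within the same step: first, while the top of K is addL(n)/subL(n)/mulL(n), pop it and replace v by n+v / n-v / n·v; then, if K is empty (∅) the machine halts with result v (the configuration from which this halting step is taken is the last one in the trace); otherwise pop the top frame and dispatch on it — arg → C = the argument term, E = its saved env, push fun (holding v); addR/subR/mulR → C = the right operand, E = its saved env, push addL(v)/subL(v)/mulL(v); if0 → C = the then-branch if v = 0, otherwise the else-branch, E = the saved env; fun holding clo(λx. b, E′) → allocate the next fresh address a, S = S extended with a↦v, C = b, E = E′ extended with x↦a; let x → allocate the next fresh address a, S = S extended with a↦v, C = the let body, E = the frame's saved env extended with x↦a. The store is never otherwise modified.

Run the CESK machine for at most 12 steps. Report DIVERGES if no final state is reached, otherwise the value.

Answer: DIVERGES (no final state within 12 steps)

Derivation:
[0] <C=(4 * ((λx. (x x)) (λx. (x x)))), E=∅, S=∅, K=∅>
[1] <C=4, E=∅, S=∅, K=[mulR]>
[2] <C=((λx. (x x)) (λx. (x x))), E=∅, S=∅, K=[mulL(4)]>
[3] <C=(λx. (x x)), E=∅, S=∅, K=[arg :: mulL(4)]>
[4] <C=(λx. (x x)), E=∅, S=∅, K=[fun :: mulL(4)]>
[5] <C=(x x), E={x↦0}, S={0↦clo(λx. (x x), ∅)}, K=[mulL(4)]>
[6] <C=x, E={x↦0}, S={0↦clo(λx. (x x), ∅)}, K=[arg :: mulL(4)]>
[7] <C=x, E={x↦0}, S={0↦clo(λx. (x x), ∅)}, K=[fun :: mulL(4)]>
[8] <C=(x x), E={x↦1}, S={0↦clo(λx. (x x), ∅), 1↦clo(λx. (x x), ∅)}, K=[mulL(4)]>
[9] <C=x, E={x↦1}, S={0↦clo(λx. (x x), ∅), 1↦clo(λx. (x x), ∅)}, K=[arg :: mulL(4)]>
[10] <C=x, E={x↦1}, S={0↦clo(λx. (x x), ∅), 1↦clo(λx. (x x), ∅)}, K=[fun :: mulL(4)]>
[11] <C=(x x), E={x↦2}, S={0↦clo(λx. (x x), ∅), 1↦clo(λx. (x x), ∅), 2↦clo(λx. (x x), ∅)}, K=[mulL(4)]>
[12] <C=x, E={x↦2}, S={0↦clo(λx. (x x), ∅), 1↦clo(λx. (x x), ∅), 2↦clo(λx. (x x), ∅)}, K=[arg :: mulL(4)]>
→ 12 transitions taken and the configuration is still not final: no result within 12 steps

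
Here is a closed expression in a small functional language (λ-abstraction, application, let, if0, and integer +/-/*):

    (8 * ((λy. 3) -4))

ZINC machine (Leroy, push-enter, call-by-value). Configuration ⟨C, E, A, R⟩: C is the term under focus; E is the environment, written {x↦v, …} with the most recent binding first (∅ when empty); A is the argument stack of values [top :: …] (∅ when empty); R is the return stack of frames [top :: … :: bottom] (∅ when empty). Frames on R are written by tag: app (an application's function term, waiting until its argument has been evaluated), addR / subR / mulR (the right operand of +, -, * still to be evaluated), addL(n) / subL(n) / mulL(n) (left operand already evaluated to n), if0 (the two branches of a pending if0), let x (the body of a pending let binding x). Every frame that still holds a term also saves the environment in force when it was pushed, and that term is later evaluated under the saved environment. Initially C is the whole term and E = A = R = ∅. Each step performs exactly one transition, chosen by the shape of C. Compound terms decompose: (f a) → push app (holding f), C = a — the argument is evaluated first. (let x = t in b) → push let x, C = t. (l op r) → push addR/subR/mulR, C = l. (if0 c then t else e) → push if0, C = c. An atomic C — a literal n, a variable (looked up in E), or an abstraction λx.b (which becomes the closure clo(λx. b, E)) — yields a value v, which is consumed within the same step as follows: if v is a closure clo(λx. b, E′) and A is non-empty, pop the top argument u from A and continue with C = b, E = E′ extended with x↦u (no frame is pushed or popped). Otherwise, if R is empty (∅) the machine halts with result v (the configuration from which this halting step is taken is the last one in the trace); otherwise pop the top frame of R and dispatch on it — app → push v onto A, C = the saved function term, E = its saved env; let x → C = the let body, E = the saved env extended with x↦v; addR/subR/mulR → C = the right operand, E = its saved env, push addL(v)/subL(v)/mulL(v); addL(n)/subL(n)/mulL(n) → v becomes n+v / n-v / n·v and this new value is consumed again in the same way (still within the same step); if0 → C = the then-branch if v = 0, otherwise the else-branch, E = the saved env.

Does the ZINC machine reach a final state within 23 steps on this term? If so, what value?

Answer: 24

Derivation:
0. <C=(8 * ((λy. 3) -4)), E=∅, A=∅, R=∅>
1. <C=8, E=∅, A=∅, R=[mulR]>
2. <C=((λy. 3) -4), E=∅, A=∅, R=[mulL(8)]>
3. <C=-4, E=∅, A=∅, R=[app :: mulL(8)]>
4. <C=(λy. 3), E=∅, A=[-4], R=[mulL(8)]>
5. <C=3, E={y↦-4}, A=∅, R=[mulL(8)]>
→ final value 24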